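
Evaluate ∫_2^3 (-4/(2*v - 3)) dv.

An antiderivative is F(v) = -2*log(2*v - 3).
Then F(3) - F(2) = (-log(9)) - (0) = -log(9).

-log(9)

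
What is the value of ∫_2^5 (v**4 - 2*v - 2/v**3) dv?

By the power rule, an antiderivative is F(v) = v**5/5 - v**2 + v**(-2).
Then F(5) - F(2) = (15001/25) - (53/20) = 59739/100.

59739/100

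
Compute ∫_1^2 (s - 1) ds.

1/2

By the power rule, an antiderivative is F(s) = s**2/2 - s.
Then F(2) - F(1) = (0) - (-1/2) = 1/2.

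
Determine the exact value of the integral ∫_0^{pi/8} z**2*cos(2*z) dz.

Integrate by parts twice (u = z^2, dv = cos(2*z) dz).
An antiderivative is F(z) = z**2*sin(2*z)/2 + z*cos(2*z)/2 - sin(2*z)/4.
Then F(pi/8) - F(0) = (sqrt(2)*(-32 + pi**2 + 8*pi)/256) - (0) = sqrt(2)*(-32 + pi**2 + 8*pi)/256.

sqrt(2)*(-32 + pi**2 + 8*pi)/256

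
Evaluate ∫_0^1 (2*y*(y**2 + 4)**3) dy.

Let u = y**2 + 4, so du = 2*y dy. When y = 0, u = 4; when y = 1, u = 5.
The integral becomes ∫ u**3 du from 4 to 5, with antiderivative u**4/4.
Back in y: F(y) = (y**2 + 4)**4/4.
Then F(1) - F(0) = (625/4) - (64) = 369/4.

369/4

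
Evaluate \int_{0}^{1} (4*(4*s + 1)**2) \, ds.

124/3

Let u = 4*s + 1, so du = 4 ds. When s = 0, u = 1; when s = 1, u = 5.
The integral becomes ∫ u**2 du from 1 to 5, with antiderivative u**3/3.
Back in s: F(s) = (4*s + 1)**3/3.
Then F(1) - F(0) = (125/3) - (1/3) = 124/3.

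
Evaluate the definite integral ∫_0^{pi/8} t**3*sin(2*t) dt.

Integrate by parts 3 times (u = t^3, dv = sin(2*t) dt).
An antiderivative is F(t) = -t**3*cos(2*t)/2 + 3*t**2*sin(2*t)/4 + 3*t*cos(2*t)/4 - 3*sin(2*t)/8.
Then F(pi/8) - F(0) = (sqrt(2)*(-384 - pi**3 + 12*pi**2 + 96*pi)/2048) - (0) = sqrt(2)*(-384 - pi**3 + 12*pi**2 + 96*pi)/2048.

sqrt(2)*(-384 - pi**3 + 12*pi**2 + 96*pi)/2048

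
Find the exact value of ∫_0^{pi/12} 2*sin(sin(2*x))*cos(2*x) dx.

1 - cos(1/2)

Let u = sin(2*x), so du = 2*cos(2*x) dx. When x = 0, u = 0; when x = pi/12, u = 1/2.
The integral becomes ∫ sin(u) du from 0 to 1/2, with antiderivative -cos(u).
Back in x: F(x) = -cos(sin(2*x)).
Then F(pi/12) - F(0) = (-cos(1/2)) - (-1) = 1 - cos(1/2).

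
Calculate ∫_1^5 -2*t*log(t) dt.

12 - 25*log(5)

Integrate by parts once (u = ln t, dv = -2*t dt).
An antiderivative is F(t) = -t**2*(2*log(t) - 1)/2.
Then F(5) - F(1) = (25/2 - 25*log(5)) - (1/2) = 12 - 25*log(5).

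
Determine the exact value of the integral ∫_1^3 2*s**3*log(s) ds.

Integrate by parts once (u = ln s, dv = 2*s**3 ds).
An antiderivative is F(s) = s**4*(4*log(s) - 1)/8.
Then F(3) - F(1) = (-81/8 + 81*log(3)/2) - (-1/8) = -10 + 81*log(3)/2.

-10 + 81*log(3)/2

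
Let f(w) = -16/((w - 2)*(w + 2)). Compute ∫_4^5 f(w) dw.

-8*log(3) + 4*log(7)

Factor the denominator: w**2 - 4 = (w + 2)(w - 2).
Partial fractions: -16/((w - 2)*(w + 2)) = 4/(w + 2) - 4/(w - 2).
An antiderivative is F(w) = -4*log(w - 2) + 4*log(w + 2).
Then F(5) - F(4) = (-4*log(3) + 4*log(7)) - (log(81)) = -8*log(3) + 4*log(7).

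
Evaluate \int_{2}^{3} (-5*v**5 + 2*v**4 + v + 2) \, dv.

-6979/15

By the power rule, an antiderivative is F(v) = -5*v**6/6 + 2*v**5/5 + v**2/2 + 2*v.
Then F(3) - F(2) = (-2499/5) - (-518/15) = -6979/15.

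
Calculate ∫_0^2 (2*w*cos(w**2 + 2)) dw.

-sin(2) + sin(6)

Let u = w**2 + 2, so du = 2*w dw. When w = 0, u = 2; when w = 2, u = 6.
The integral becomes ∫ cos(u) du from 2 to 6, with antiderivative sin(u).
Back in w: F(w) = sin(w**2 + 2).
Then F(2) - F(0) = (sin(6)) - (sin(2)) = -sin(2) + sin(6).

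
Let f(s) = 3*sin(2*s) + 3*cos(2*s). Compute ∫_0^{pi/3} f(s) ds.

3*sqrt(3)/4 + 9/4

An antiderivative is F(s) = 3*sin(2*s)/2 - 3*cos(2*s)/2.
Then F(pi/3) - F(0) = (3/4 + 3*sqrt(3)/4) - (-3/2) = 3*sqrt(3)/4 + 9/4.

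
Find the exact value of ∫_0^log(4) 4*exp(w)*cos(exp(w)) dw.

Let u = exp(w), so du = exp(w) dw. When w = 0, u = 1; when w = log(4), u = 4.
The integral becomes 4·∫ cos(u) du from 1 to 4, with antiderivative 4*sin(u).
Back in w: F(w) = 4*sin(exp(w)).
Then F(log(4)) - F(0) = (4*sin(4)) - (4*sin(1)) = -4*sin(1) + 4*sin(4).

-4*sin(1) + 4*sin(4)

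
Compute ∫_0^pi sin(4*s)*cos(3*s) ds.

8/7

Use the identity sin(4*s)cos(3*s) = [sin(7*s) + sin(s)]/2.
An antiderivative is F(s) = -cos(s)/2 - cos(7*s)/14.
Then F(pi) - F(0) = (4/7) - (-4/7) = 8/7.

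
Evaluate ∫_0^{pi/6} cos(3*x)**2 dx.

Use the identity cos^2(3*x) = (1 + cos(6*x))/2.
An antiderivative is F(x) = x/2 + sin(6*x)/12.
Then F(pi/6) - F(0) = (pi/12) - (0) = pi/12.

pi/12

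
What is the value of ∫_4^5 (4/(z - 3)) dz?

log(16)

An antiderivative is F(z) = 4*log(z - 3).
Then F(5) - F(4) = (log(16)) - (0) = log(16).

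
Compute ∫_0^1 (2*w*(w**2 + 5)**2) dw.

Let u = w**2 + 5, so du = 2*w dw. When w = 0, u = 5; when w = 1, u = 6.
The integral becomes ∫ u**2 du from 5 to 6, with antiderivative u**3/3.
Back in w: F(w) = (w**2 + 5)**3/3.
Then F(1) - F(0) = (72) - (125/3) = 91/3.

91/3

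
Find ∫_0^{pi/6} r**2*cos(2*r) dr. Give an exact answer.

Integrate by parts twice (u = r^2, dv = cos(2*r) dr).
An antiderivative is F(r) = r**2*sin(2*r)/2 + r*cos(2*r)/2 - sin(2*r)/4.
Then F(pi/6) - F(0) = (-sqrt(3)/8 + sqrt(3)*pi**2/144 + pi/24) - (0) = -sqrt(3)/8 + sqrt(3)*pi**2/144 + pi/24.

-sqrt(3)/8 + sqrt(3)*pi**2/144 + pi/24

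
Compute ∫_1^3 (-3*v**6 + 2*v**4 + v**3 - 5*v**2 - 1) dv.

By the power rule, an antiderivative is F(v) = -3*v**7/7 + 2*v**5/5 + v**4/4 - 5*v**3/3 - v.
Then F(3) - F(1) = (-121497/140) - (-1027/420) = -90866/105.

-90866/105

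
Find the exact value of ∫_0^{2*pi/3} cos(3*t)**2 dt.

Use the identity cos^2(3*t) = (1 + cos(6*t))/2.
An antiderivative is F(t) = t/2 + sin(6*t)/12.
Then F(2*pi/3) - F(0) = (pi/3) - (0) = pi/3.

pi/3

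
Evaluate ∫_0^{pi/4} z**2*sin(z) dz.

-2 - sqrt(2)*pi**2/32 + sqrt(2)*pi/4 + sqrt(2)

Integrate by parts twice (u = z^2, dv = sin(z) dz).
An antiderivative is F(z) = -z**2*cos(z) + 2*z*sin(z) + 2*cos(z).
Then F(pi/4) - F(0) = (sqrt(2)*(-pi**2 + 8*pi + 32)/32) - (2) = -2 - sqrt(2)*pi**2/32 + sqrt(2)*pi/4 + sqrt(2).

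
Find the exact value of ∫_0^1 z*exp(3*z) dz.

1/9 + 2*exp(3)/9

Integrate by parts once (u = z, dv = exp(3*z) dz).
An antiderivative is F(z) = (3*z - 1)*exp(3*z)/9.
Then F(1) - F(0) = (2*exp(3)/9) - (-1/9) = 1/9 + 2*exp(3)/9.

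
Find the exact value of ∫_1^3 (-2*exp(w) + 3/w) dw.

-2*exp(3) + log(27) + 2*exp(1)

An antiderivative is F(w) = -2*exp(w) + 3*log(w).
Then F(3) - F(1) = (-2*exp(3) + log(27)) - (-2*exp(1)) = -2*exp(3) + log(27) + 2*exp(1).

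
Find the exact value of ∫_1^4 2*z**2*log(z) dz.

Integrate by parts once (u = ln z, dv = 2*z**2 dz).
An antiderivative is F(z) = 2*z**3*(3*log(z) - 1)/9.
Then F(4) - F(1) = (-128/9 + 256*log(2)/3) - (-2/9) = -14 + 256*log(2)/3.

-14 + 256*log(2)/3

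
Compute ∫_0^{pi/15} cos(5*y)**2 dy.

Use the identity cos^2(5*y) = (1 + cos(10*y))/2.
An antiderivative is F(y) = y/2 + sin(10*y)/20.
Then F(pi/15) - F(0) = (sqrt(3)/40 + pi/30) - (0) = sqrt(3)/40 + pi/30.

sqrt(3)/40 + pi/30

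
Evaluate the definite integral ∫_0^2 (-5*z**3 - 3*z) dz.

-26

By the power rule, an antiderivative is F(z) = -5*z**4/4 - 3*z**2/2.
Then F(2) - F(0) = (-26) - (0) = -26.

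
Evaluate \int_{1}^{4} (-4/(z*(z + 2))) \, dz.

Factor the denominator: z**2 + 2*z = (z + 2)z.
Partial fractions: -4/(z*(z + 2)) = 2/(z + 2) - 2/z.
An antiderivative is F(z) = -2*log(z) + 2*log(z + 2).
Then F(4) - F(1) = (log(9/4)) - (log(9)) = -log(4).

-log(4)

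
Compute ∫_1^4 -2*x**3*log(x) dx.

255/8 - 256*log(2)

Integrate by parts once (u = ln x, dv = -2*x**3 dx).
An antiderivative is F(x) = -x**4*(4*log(x) - 1)/8.
Then F(4) - F(1) = (32 - 256*log(2)) - (1/8) = 255/8 - 256*log(2).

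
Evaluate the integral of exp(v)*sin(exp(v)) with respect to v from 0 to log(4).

Let u = exp(v), so du = exp(v) dv. When v = 0, u = 1; when v = log(4), u = 4.
The integral becomes ∫ sin(u) du from 1 to 4, with antiderivative -cos(u).
Back in v: F(v) = -cos(exp(v)).
Then F(log(4)) - F(0) = (-cos(4)) - (-cos(1)) = cos(1) - cos(4).

cos(1) - cos(4)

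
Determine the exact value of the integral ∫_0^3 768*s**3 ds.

Let u = 4*s, so du = 4 ds. When s = 0, u = 0; when s = 3, u = 12.
The integral becomes 3·∫ u**3 du from 0 to 12, with antiderivative 3*u**4/4.
Back in s: F(s) = 192*s**4.
Then F(3) - F(0) = (15552) - (0) = 15552.

15552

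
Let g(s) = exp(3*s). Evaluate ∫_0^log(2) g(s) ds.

7/3

Let u = exp(s), so du = exp(s) ds. When s = 0, u = 1; when s = log(2), u = 2.
The integral becomes ∫ u**2 du from 1 to 2, with antiderivative u**3/3.
Back in s: F(s) = exp(3*s)/3.
Then F(log(2)) - F(0) = (8/3) - (1/3) = 7/3.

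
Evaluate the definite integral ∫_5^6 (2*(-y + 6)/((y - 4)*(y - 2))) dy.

Factor the denominator: y**2 - 6*y + 8 = (y - 2)(y - 4).
Partial fractions: 2*(-y + 6)/((y - 4)*(y - 2)) = -4/(y - 2) + 2/(y - 4).
An antiderivative is F(y) = 2*log(y - 4) - 4*log(y - 2).
Then F(6) - F(5) = (-log(64)) - (-log(81)) = log(81/64).

log(81/64)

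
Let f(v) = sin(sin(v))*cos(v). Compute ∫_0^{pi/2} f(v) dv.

1 - cos(1)

Let u = sin(v), so du = cos(v) dv. When v = 0, u = 0; when v = pi/2, u = 1.
The integral becomes ∫ sin(u) du from 0 to 1, with antiderivative -cos(u).
Back in v: F(v) = -cos(sin(v)).
Then F(pi/2) - F(0) = (-cos(1)) - (-1) = 1 - cos(1).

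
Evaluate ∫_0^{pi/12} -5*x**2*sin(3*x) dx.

Integrate by parts twice (u = x^2, dv = -5*sin(3*x) dx).
An antiderivative is F(x) = 5*x**2*cos(3*x)/3 - 10*x*sin(3*x)/9 - 10*cos(3*x)/27.
Then F(pi/12) - F(0) = (5*sqrt(2)*(-32 - 8*pi + pi**2)/864) - (-10/27) = -5*sqrt(2)/27 - 5*sqrt(2)*pi/108 + 5*sqrt(2)*pi**2/864 + 10/27.

-5*sqrt(2)/27 - 5*sqrt(2)*pi/108 + 5*sqrt(2)*pi**2/864 + 10/27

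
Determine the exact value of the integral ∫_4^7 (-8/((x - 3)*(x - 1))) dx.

Factor the denominator: x**2 - 4*x + 3 = (x - 1)(x - 3).
Partial fractions: -8/((x - 3)*(x - 1)) = 4/(x - 1) - 4/(x - 3).
An antiderivative is F(x) = -4*log(x - 3) + 4*log(x - 1).
Then F(7) - F(4) = (log(81/16)) - (log(81)) = -log(16).

-log(16)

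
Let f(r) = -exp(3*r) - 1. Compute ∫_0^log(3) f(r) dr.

-26/3 - log(3)

An antiderivative is F(r) = -exp(3*r)/3 - r.
Then F(log(3)) - F(0) = (-9 - log(3)) - (-1/3) = -26/3 - log(3).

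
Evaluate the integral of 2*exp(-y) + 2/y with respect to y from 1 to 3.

An antiderivative is F(y) = 2*log(y) - 2*exp(-y).
Then F(3) - F(1) = (-2*exp(-3) + 2*log(3)) - (-2*exp(-1)) = -2*exp(-3) + 2*exp(-1) + 2*log(3).

-2*exp(-3) + 2*exp(-1) + 2*log(3)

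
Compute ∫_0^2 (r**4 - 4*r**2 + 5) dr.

By the power rule, an antiderivative is F(r) = r**5/5 - 4*r**3/3 + 5*r.
Then F(2) - F(0) = (86/15) - (0) = 86/15.

86/15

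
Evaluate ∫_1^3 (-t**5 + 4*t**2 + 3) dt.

By the power rule, an antiderivative is F(t) = -t**6/6 + 4*t**3/3 + 3*t.
Then F(3) - F(1) = (-153/2) - (25/6) = -242/3.

-242/3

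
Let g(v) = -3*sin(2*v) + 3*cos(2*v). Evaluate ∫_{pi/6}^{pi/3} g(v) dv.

-3/2

An antiderivative is F(v) = 3*sin(2*v)/2 + 3*cos(2*v)/2.
Then F(pi/3) - F(pi/6) = (-3/4 + 3*sqrt(3)/4) - (3/4 + 3*sqrt(3)/4) = -3/2.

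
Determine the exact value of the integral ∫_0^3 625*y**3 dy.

50625/4

Let u = 5*y, so du = 5 dy. When y = 0, u = 0; when y = 3, u = 15.
The integral becomes ∫ u**3 du from 0 to 15, with antiderivative u**4/4.
Back in y: F(y) = 625*y**4/4.
Then F(3) - F(0) = (50625/4) - (0) = 50625/4.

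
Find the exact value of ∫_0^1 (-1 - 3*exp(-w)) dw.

An antiderivative is F(w) = -w + 3*exp(-w).
Then F(1) - F(0) = (-1 + 3*exp(-1)) - (3) = -4 + 3*exp(-1).

-4 + 3*exp(-1)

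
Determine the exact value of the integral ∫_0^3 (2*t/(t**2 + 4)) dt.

log(13/4)

Let u = t**2 + 4, so du = 2*t dt. When t = 0, u = 4; when t = 3, u = 13.
The integral becomes ∫ 1/u du from 4 to 13, with antiderivative log(u).
Back in t: F(t) = log(t**2 + 4).
Then F(3) - F(0) = (log(13)) - (log(4)) = log(13/4).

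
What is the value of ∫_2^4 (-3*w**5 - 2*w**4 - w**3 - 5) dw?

By the power rule, an antiderivative is F(w) = -w**6/2 - 2*w**5/5 - w**4/4 - 5*w.
Then F(4) - F(2) = (-12708/5) - (-294/5) = -12414/5.

-12414/5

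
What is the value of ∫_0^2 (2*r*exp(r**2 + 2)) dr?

-exp(2) + exp(6)

Let u = r**2 + 2, so du = 2*r dr. When r = 0, u = 2; when r = 2, u = 6.
The integral becomes ∫ exp(u) du from 2 to 6, with antiderivative exp(u).
Back in r: F(r) = exp(r**2 + 2).
Then F(2) - F(0) = (exp(6)) - (exp(2)) = -exp(2) + exp(6).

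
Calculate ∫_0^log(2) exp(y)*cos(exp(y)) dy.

-sin(1) + sin(2)

Let u = exp(y), so du = exp(y) dy. When y = 0, u = 1; when y = log(2), u = 2.
The integral becomes ∫ cos(u) du from 1 to 2, with antiderivative sin(u).
Back in y: F(y) = sin(exp(y)).
Then F(log(2)) - F(0) = (sin(2)) - (sin(1)) = -sin(1) + sin(2).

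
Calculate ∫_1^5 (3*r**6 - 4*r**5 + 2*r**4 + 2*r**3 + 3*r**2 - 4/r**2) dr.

By the power rule, an antiderivative is F(r) = 3*r**7/7 - 2*r**6/3 + 2*r**5/5 + r**4/2 + r**3 + 4/r.
Then F(5) - F(1) = (5198293/210) - (1189/210) = 866184/35.

866184/35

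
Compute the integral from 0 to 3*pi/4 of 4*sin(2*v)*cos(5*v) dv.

-8/21 + 10*sqrt(2)/21

Use the identity sin(2*v)cos(5*v) = [sin(7*v) + sin(-3*v)]/2.
An antiderivative is F(v) = 2*cos(3*v)/3 - 2*cos(7*v)/7.
Then F(3*pi/4) - F(0) = (10*sqrt(2)/21) - (8/21) = -8/21 + 10*sqrt(2)/21.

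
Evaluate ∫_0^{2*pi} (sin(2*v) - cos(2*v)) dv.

An antiderivative is F(v) = -sin(2*v)/2 - cos(2*v)/2.
Then F(2*pi) - F(0) = (-1/2) - (-1/2) = 0.

0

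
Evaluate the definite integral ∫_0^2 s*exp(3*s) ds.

Integrate by parts once (u = s, dv = exp(3*s) ds).
An antiderivative is F(s) = (3*s - 1)*exp(3*s)/9.
Then F(2) - F(0) = (5*exp(6)/9) - (-1/9) = 1/9 + 5*exp(6)/9.

1/9 + 5*exp(6)/9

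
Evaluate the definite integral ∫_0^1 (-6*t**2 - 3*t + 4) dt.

By the power rule, an antiderivative is F(t) = -2*t**3 - 3*t**2/2 + 4*t.
Then F(1) - F(0) = (1/2) - (0) = 1/2.

1/2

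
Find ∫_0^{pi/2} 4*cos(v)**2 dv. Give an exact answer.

Use the identity cos^2(v) = (1 + cos(2*v))/2.
An antiderivative is F(v) = 2*v + sin(2*v).
Then F(pi/2) - F(0) = (pi) - (0) = pi.

pi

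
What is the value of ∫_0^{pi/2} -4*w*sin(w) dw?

Integrate by parts once (u = w, dv = -4*sin(w) dw).
An antiderivative is F(w) = 4*w*cos(w) - 4*sin(w).
Then F(pi/2) - F(0) = (-4) - (0) = -4.

-4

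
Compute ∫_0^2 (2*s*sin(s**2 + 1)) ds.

Let u = s**2 + 1, so du = 2*s ds. When s = 0, u = 1; when s = 2, u = 5.
The integral becomes ∫ sin(u) du from 1 to 5, with antiderivative -cos(u).
Back in s: F(s) = -cos(s**2 + 1).
Then F(2) - F(0) = (-cos(5)) - (-cos(1)) = -cos(5) + cos(1).

-cos(5) + cos(1)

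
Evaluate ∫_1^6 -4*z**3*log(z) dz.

-1296*log(3) - 1296*log(2) + 1295/4

Integrate by parts once (u = ln z, dv = -4*z**3 dz).
An antiderivative is F(z) = -z**4*(4*log(z) - 1)/4.
Then F(6) - F(1) = (-1296*log(3) - 1296*log(2) + 324) - (1/4) = -1296*log(3) - 1296*log(2) + 1295/4.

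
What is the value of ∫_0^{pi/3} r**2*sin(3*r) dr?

Integrate by parts twice (u = r^2, dv = sin(3*r) dr).
An antiderivative is F(r) = -r**2*cos(3*r)/3 + 2*r*sin(3*r)/9 + 2*cos(3*r)/27.
Then F(pi/3) - F(0) = (-2/27 + pi**2/27) - (2/27) = -4/27 + pi**2/27.

-4/27 + pi**2/27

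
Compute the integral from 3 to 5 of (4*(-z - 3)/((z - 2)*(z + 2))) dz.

Factor the denominator: z**2 - 4 = (z + 2)(z - 2).
Partial fractions: 4*(-z - 3)/((z - 2)*(z + 2)) = 1/(z + 2) - 5/(z - 2).
An antiderivative is F(z) = -5*log(z - 2) + log(z + 2).
Then F(5) - F(3) = (-5*log(3) + log(7)) - (log(5)) = -5*log(3) - log(5) + log(7).

-5*log(3) - log(5) + log(7)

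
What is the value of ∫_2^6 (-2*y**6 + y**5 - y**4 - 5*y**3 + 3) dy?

-7908244/105

By the power rule, an antiderivative is F(y) = -2*y**7/7 + y**6/6 - y**5/5 - 5*y**4/4 + 3*y.
Then F(6) - F(2) = (-2637702/35) - (-4862/105) = -7908244/105.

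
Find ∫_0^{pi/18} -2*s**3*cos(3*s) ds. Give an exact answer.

-4/27 - sqrt(3)*pi**2/972 - pi**3/17496 + pi/81 + 2*sqrt(3)/27

Integrate by parts 3 times (u = s^3, dv = -2*cos(3*s) ds).
An antiderivative is F(s) = -2*s**3*sin(3*s)/3 - 2*s**2*cos(3*s)/3 + 4*s*sin(3*s)/9 + 4*cos(3*s)/27.
Then F(pi/18) - F(0) = (-sqrt(3)*pi**2/972 - pi**3/17496 + pi/81 + 2*sqrt(3)/27) - (4/27) = -4/27 - sqrt(3)*pi**2/972 - pi**3/17496 + pi/81 + 2*sqrt(3)/27.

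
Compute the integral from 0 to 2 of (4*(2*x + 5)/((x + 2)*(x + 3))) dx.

-4*log(3) + 4*log(2) + 4*log(5)

Factor the denominator: x**2 + 5*x + 6 = (x + 3)(x + 2).
Partial fractions: 4*(2*x + 5)/((x + 2)*(x + 3)) = 4/(x + 3) + 4/(x + 2).
An antiderivative is F(x) = 4*log(x + 2) + 4*log(x + 3).
Then F(2) - F(0) = (8*log(2) + 4*log(5)) - (4*log(2) + 4*log(3)) = -4*log(3) + 4*log(2) + 4*log(5).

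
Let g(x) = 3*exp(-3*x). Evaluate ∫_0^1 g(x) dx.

1 - exp(-3)

An antiderivative is F(x) = -exp(-3*x).
Then F(1) - F(0) = (-exp(-3)) - (-1) = 1 - exp(-3).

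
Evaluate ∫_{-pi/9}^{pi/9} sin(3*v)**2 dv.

-sqrt(3)/12 + pi/9

Use the identity sin^2(3*v) = (1 - cos(6*v))/2.
An antiderivative is F(v) = v/2 - sin(6*v)/12.
Then F(pi/9) - F(-pi/9) = (-sqrt(3)/24 + pi/18) - (-pi/18 + sqrt(3)/24) = -sqrt(3)/12 + pi/9.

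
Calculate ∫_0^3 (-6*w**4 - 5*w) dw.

-3141/10

By the power rule, an antiderivative is F(w) = -6*w**5/5 - 5*w**2/2.
Then F(3) - F(0) = (-3141/10) - (0) = -3141/10.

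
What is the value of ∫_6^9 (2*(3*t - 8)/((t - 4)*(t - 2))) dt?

-8*log(2) + 2*log(7) + 4*log(5)

Factor the denominator: t**2 - 6*t + 8 = (t - 2)(t - 4).
Partial fractions: 2*(3*t - 8)/((t - 4)*(t - 2)) = 2/(t - 2) + 4/(t - 4).
An antiderivative is F(t) = 4*log(t - 4) + 2*log(t - 2).
Then F(9) - F(6) = (2*log(7) + 4*log(5)) - (8*log(2)) = -8*log(2) + 2*log(7) + 4*log(5).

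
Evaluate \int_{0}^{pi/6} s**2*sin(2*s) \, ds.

-1/8 - pi**2/144 + sqrt(3)*pi/24

Integrate by parts twice (u = s^2, dv = sin(2*s) ds).
An antiderivative is F(s) = -s**2*cos(2*s)/2 + s*sin(2*s)/2 + cos(2*s)/4.
Then F(pi/6) - F(0) = (-pi**2/144 + 1/8 + sqrt(3)*pi/24) - (1/4) = -1/8 - pi**2/144 + sqrt(3)*pi/24.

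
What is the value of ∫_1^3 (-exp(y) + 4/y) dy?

-exp(3) + exp(1) + log(81)

An antiderivative is F(y) = -exp(y) + 4*log(y).
Then F(3) - F(1) = (-exp(3) + log(81)) - (-exp(1)) = -exp(3) + exp(1) + log(81).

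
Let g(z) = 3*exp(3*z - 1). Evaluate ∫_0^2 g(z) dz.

-(1 - exp(6))*exp(-1)

Let u = 3*z - 1, so du = 3 dz. When z = 0, u = -1; when z = 2, u = 5.
The integral becomes ∫ exp(u) du from -1 to 5, with antiderivative exp(u).
Back in z: F(z) = exp(3*z - 1).
Then F(2) - F(0) = (exp(5)) - (exp(-1)) = -(1 - exp(6))*exp(-1).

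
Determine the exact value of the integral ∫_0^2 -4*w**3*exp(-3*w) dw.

-8/27 + 488*exp(-6)/27

Integrate by parts 3 times (u = w^3, dv = -4*exp(-3*w) dw).
An antiderivative is F(w) = (36*w**3 + 36*w**2 + 24*w + 8)*exp(-3*w)/27.
Then F(2) - F(0) = (488*exp(-6)/27) - (8/27) = -8/27 + 488*exp(-6)/27.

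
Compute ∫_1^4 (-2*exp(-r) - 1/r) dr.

An antiderivative is F(r) = -log(r) + 2*exp(-r).
Then F(4) - F(1) = ((2 - log(4**exp(4)))*exp(-4)) - (2*exp(-1)) = (-log(4**exp(4)) - 2*exp(3) + 2)*exp(-4).

(-log(4**exp(4)) - 2*exp(3) + 2)*exp(-4)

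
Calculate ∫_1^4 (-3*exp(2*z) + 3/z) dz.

An antiderivative is F(z) = -3*exp(2*z)/2 + 3*log(z).
Then F(4) - F(1) = (-3*exp(8)/2 + log(64)) - (-3*exp(2)/2) = -3*exp(8)/2 + log(64) + 3*exp(2)/2.

-3*exp(8)/2 + log(64) + 3*exp(2)/2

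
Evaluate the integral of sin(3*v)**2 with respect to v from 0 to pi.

Use the identity sin^2(3*v) = (1 - cos(6*v))/2.
An antiderivative is F(v) = v/2 - sin(6*v)/12.
Then F(pi) - F(0) = (pi/2) - (0) = pi/2.

pi/2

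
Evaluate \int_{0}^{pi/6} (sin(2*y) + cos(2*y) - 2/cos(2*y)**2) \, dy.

1/4 - 3*sqrt(3)/4

An antiderivative is F(y) = sin(2*y)/2 - cos(2*y)/2 - tan(2*y).
Then F(pi/6) - F(0) = (-3*sqrt(3)/4 - 1/4) - (-1/2) = 1/4 - 3*sqrt(3)/4.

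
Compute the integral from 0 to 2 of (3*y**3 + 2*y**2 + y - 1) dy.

By the power rule, an antiderivative is F(y) = 3*y**4/4 + 2*y**3/3 + y**2/2 - y.
Then F(2) - F(0) = (52/3) - (0) = 52/3.

52/3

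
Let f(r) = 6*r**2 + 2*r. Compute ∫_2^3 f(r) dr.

By the power rule, an antiderivative is F(r) = 2*r**3 + r**2.
Then F(3) - F(2) = (63) - (20) = 43.

43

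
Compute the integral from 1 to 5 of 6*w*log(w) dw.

Integrate by parts once (u = ln w, dv = 6*w dw).
An antiderivative is F(w) = 3*w**2*(2*log(w) - 1)/2.
Then F(5) - F(1) = (-75/2 + 75*log(5)) - (-3/2) = -36 + 75*log(5).

-36 + 75*log(5)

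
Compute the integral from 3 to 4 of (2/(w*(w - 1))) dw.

log(81/64)

Factor the denominator: w**2 - w = w(w - 1).
Partial fractions: 2/(w*(w - 1)) = -2/w + 2/(w - 1).
An antiderivative is F(w) = -2*log(w) + 2*log(w - 1).
Then F(4) - F(3) = (log(9/16)) - (log(4/9)) = log(81/64).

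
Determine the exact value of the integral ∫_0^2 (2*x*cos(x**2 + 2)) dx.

Let u = x**2 + 2, so du = 2*x dx. When x = 0, u = 2; when x = 2, u = 6.
The integral becomes ∫ cos(u) du from 2 to 6, with antiderivative sin(u).
Back in x: F(x) = sin(x**2 + 2).
Then F(2) - F(0) = (sin(6)) - (sin(2)) = -sin(2) + sin(6).

-sin(2) + sin(6)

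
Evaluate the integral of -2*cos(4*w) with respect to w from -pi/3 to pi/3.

An antiderivative is F(w) = -sin(4*w)/2.
Then F(pi/3) - F(-pi/3) = (sqrt(3)/4) - (-sqrt(3)/4) = sqrt(3)/2.

sqrt(3)/2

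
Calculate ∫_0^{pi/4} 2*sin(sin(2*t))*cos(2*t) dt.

1 - cos(1)

Let u = sin(2*t), so du = 2*cos(2*t) dt. When t = 0, u = 0; when t = pi/4, u = 1.
The integral becomes ∫ sin(u) du from 0 to 1, with antiderivative -cos(u).
Back in t: F(t) = -cos(sin(2*t)).
Then F(pi/4) - F(0) = (-cos(1)) - (-1) = 1 - cos(1).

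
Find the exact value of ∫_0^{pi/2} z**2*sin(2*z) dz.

Integrate by parts twice (u = z^2, dv = sin(2*z) dz).
An antiderivative is F(z) = -z**2*cos(2*z)/2 + z*sin(2*z)/2 + cos(2*z)/4.
Then F(pi/2) - F(0) = (-1/4 + pi**2/8) - (1/4) = -1/2 + pi**2/8.

-1/2 + pi**2/8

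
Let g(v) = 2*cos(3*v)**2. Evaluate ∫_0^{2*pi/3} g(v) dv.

Use the identity cos^2(3*v) = (1 + cos(6*v))/2.
An antiderivative is F(v) = v + sin(6*v)/6.
Then F(2*pi/3) - F(0) = (2*pi/3) - (0) = 2*pi/3.

2*pi/3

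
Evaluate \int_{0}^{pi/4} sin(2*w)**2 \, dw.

Use the identity sin^2(2*w) = (1 - cos(4*w))/2.
An antiderivative is F(w) = w/2 - sin(4*w)/8.
Then F(pi/4) - F(0) = (pi/8) - (0) = pi/8.

pi/8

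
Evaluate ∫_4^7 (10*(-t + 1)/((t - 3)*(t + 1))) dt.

Factor the denominator: t**2 - 2*t - 3 = (t + 1)(t - 3).
Partial fractions: 10*(-t + 1)/((t - 3)*(t + 1)) = -5/(t + 1) - 5/(t - 3).
An antiderivative is F(t) = -5*log(t - 3) - 5*log(t + 1).
Then F(7) - F(4) = (-25*log(2)) - (-5*log(5)) = -25*log(2) + 5*log(5).

-25*log(2) + 5*log(5)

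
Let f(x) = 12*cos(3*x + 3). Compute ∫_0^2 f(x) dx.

Let u = 3*x + 3, so du = 3 dx. When x = 0, u = 3; when x = 2, u = 9.
The integral becomes 4·∫ cos(u) du from 3 to 9, with antiderivative 4*sin(u).
Back in x: F(x) = 4*sin(3*x + 3).
Then F(2) - F(0) = (4*sin(9)) - (4*sin(3)) = -4*sin(3) + 4*sin(9).

-4*sin(3) + 4*sin(9)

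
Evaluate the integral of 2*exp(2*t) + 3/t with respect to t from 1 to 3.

An antiderivative is F(t) = exp(2*t) + 3*log(t).
Then F(3) - F(1) = (log(27) + exp(6)) - (exp(2)) = -exp(2) + log(27) + exp(6).

-exp(2) + log(27) + exp(6)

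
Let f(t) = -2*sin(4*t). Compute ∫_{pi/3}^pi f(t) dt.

An antiderivative is F(t) = cos(4*t)/2.
Then F(pi) - F(pi/3) = (1/2) - (-1/4) = 3/4.

3/4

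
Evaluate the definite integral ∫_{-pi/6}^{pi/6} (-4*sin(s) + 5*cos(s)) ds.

An antiderivative is F(s) = 5*sin(s) + 4*cos(s).
Then F(pi/6) - F(-pi/6) = (5/2 + 2*sqrt(3)) - (-5/2 + 2*sqrt(3)) = 5.

5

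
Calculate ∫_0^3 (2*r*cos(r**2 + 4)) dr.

Let u = r**2 + 4, so du = 2*r dr. When r = 0, u = 4; when r = 3, u = 13.
The integral becomes ∫ cos(u) du from 4 to 13, with antiderivative sin(u).
Back in r: F(r) = sin(r**2 + 4).
Then F(3) - F(0) = (sin(13)) - (sin(4)) = sin(13) - sin(4).

sin(13) - sin(4)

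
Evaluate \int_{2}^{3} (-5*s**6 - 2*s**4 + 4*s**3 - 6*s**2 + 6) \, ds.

-53274/35

By the power rule, an antiderivative is F(s) = -5*s**7/7 - 2*s**5/5 + s**4 - 2*s**3 + 6*s.
Then F(3) - F(2) = (-56502/35) - (-3228/35) = -53274/35.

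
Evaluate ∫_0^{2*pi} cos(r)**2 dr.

pi

Use the identity cos^2(r) = (1 + cos(2*r))/2.
An antiderivative is F(r) = r/2 + sin(2*r)/4.
Then F(2*pi) - F(0) = (pi) - (0) = pi.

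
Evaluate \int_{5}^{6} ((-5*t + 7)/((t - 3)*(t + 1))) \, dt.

-3*log(7) + log(3) + 5*log(2)

Factor the denominator: t**2 - 2*t - 3 = (t + 1)(t - 3).
Partial fractions: (-5*t + 7)/((t - 3)*(t + 1)) = -3/(t + 1) - 2/(t - 3).
An antiderivative is F(t) = -2*log(t - 3) - 3*log(t + 1).
Then F(6) - F(5) = (-3*log(7) - 2*log(3)) - (-5*log(2) - 3*log(3)) = -3*log(7) + log(3) + 5*log(2).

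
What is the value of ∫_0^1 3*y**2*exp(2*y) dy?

-3/4 + 3*exp(2)/4

Integrate by parts twice (u = y^2, dv = 3*exp(2*y) dy).
An antiderivative is F(y) = (6*y**2 - 6*y + 3)*exp(2*y)/4.
Then F(1) - F(0) = (3*exp(2)/4) - (3/4) = -3/4 + 3*exp(2)/4.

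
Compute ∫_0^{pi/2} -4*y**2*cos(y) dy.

8 - pi**2

Integrate by parts twice (u = y^2, dv = -4*cos(y) dy).
An antiderivative is F(y) = -4*y**2*sin(y) - 8*y*cos(y) + 8*sin(y).
Then F(pi/2) - F(0) = (8 - pi**2) - (0) = 8 - pi**2.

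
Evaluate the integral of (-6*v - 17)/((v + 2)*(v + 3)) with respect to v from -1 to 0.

Factor the denominator: v**2 + 5*v + 6 = (v + 3)(v + 2).
Partial fractions: (-6*v - 17)/((v + 2)*(v + 3)) = -1/(v + 3) - 5/(v + 2).
An antiderivative is F(v) = -5*log(v + 2) - log(v + 3).
Then F(0) - F(-1) = (-log(96)) - (-log(2)) = -log(48).

-log(48)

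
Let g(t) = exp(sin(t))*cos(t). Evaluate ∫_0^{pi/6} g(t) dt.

-1 + exp(1/2)

Let u = sin(t), so du = cos(t) dt. When t = 0, u = 0; when t = pi/6, u = 1/2.
The integral becomes ∫ exp(u) du from 0 to 1/2, with antiderivative exp(u).
Back in t: F(t) = exp(sin(t)).
Then F(pi/6) - F(0) = (exp(1/2)) - (1) = -1 + exp(1/2).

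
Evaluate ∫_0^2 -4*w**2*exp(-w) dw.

Integrate by parts twice (u = w^2, dv = -4*exp(-w) dw).
An antiderivative is F(w) = (4*w**2 + 8*w + 8)*exp(-w).
Then F(2) - F(0) = (40*exp(-2)) - (8) = -8 + 40*exp(-2).

-8 + 40*exp(-2)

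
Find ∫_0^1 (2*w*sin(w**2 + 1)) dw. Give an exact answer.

-cos(2) + cos(1)

Let u = w**2 + 1, so du = 2*w dw. When w = 0, u = 1; when w = 1, u = 2.
The integral becomes ∫ sin(u) du from 1 to 2, with antiderivative -cos(u).
Back in w: F(w) = -cos(w**2 + 1).
Then F(1) - F(0) = (-cos(2)) - (-cos(1)) = -cos(2) + cos(1).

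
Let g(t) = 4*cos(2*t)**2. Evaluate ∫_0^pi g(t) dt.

2*pi

Use the identity cos^2(2*t) = (1 + cos(4*t))/2.
An antiderivative is F(t) = 2*t + sin(4*t)/2.
Then F(pi) - F(0) = (2*pi) - (0) = 2*pi.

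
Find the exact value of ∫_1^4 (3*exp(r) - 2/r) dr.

An antiderivative is F(r) = 3*exp(r) - 2*log(r).
Then F(4) - F(1) = (-log(16) + 3*exp(4)) - (3*exp(1)) = -3*exp(1) - log(16) + 3*exp(4).

-3*exp(1) - log(16) + 3*exp(4)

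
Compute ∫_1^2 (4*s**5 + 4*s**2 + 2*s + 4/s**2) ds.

169/3

By the power rule, an antiderivative is F(s) = 2*s**6/3 + 4*s**3/3 + s**2 - 4/s.
Then F(2) - F(1) = (166/3) - (-1) = 169/3.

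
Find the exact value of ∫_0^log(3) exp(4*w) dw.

Let u = exp(w), so du = exp(w) dw. When w = 0, u = 1; when w = log(3), u = 3.
The integral becomes ∫ u**3 du from 1 to 3, with antiderivative u**4/4.
Back in w: F(w) = exp(4*w)/4.
Then F(log(3)) - F(0) = (81/4) - (1/4) = 20.

20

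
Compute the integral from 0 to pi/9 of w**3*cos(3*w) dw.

Integrate by parts 3 times (u = w^3, dv = cos(3*w) dw).
An antiderivative is F(w) = w**3*sin(3*w)/3 + w**2*cos(3*w)/3 - 2*w*sin(3*w)/9 - 2*cos(3*w)/27.
Then F(pi/9) - F(0) = (-sqrt(3)*pi/81 - 1/27 + sqrt(3)*pi**3/4374 + pi**2/486) - (-2/27) = -sqrt(3)*pi/81 + sqrt(3)*pi**3/4374 + pi**2/486 + 1/27.

-sqrt(3)*pi/81 + sqrt(3)*pi**3/4374 + pi**2/486 + 1/27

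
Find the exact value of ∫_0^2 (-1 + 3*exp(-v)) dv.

An antiderivative is F(v) = -v - 3*exp(-v).
Then F(2) - F(0) = (-2 - 3*exp(-2)) - (-3) = 1 - 3*exp(-2).

1 - 3*exp(-2)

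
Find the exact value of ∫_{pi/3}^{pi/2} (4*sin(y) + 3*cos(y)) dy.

An antiderivative is F(y) = 3*sin(y) - 4*cos(y).
Then F(pi/2) - F(pi/3) = (3) - (-2 + 3*sqrt(3)/2) = 5 - 3*sqrt(3)/2.

5 - 3*sqrt(3)/2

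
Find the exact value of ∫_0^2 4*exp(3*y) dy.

-4/3 + 4*exp(6)/3

An antiderivative is F(y) = 4*exp(3*y)/3.
Then F(2) - F(0) = (4*exp(6)/3) - (4/3) = -4/3 + 4*exp(6)/3.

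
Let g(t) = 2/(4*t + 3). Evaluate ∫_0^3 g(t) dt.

log(5)/2

An antiderivative is F(t) = log(4*t + 3)/2.
Then F(3) - F(0) = (log(15)/2) - (log(3)/2) = log(5)/2.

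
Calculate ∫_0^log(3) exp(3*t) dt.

26/3

Let u = exp(t), so du = exp(t) dt. When t = 0, u = 1; when t = log(3), u = 3.
The integral becomes ∫ u**2 du from 1 to 3, with antiderivative u**3/3.
Back in t: F(t) = exp(3*t)/3.
Then F(log(3)) - F(0) = (9) - (1/3) = 26/3.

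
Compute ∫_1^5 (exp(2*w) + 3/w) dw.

An antiderivative is F(w) = exp(2*w)/2 + 3*log(w).
Then F(5) - F(1) = (3*log(5) + exp(10)/2) - (exp(2)/2) = -exp(2)/2 + 3*log(5) + exp(10)/2.

-exp(2)/2 + 3*log(5) + exp(10)/2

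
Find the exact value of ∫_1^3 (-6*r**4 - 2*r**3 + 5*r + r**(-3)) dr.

By the power rule, an antiderivative is F(r) = -6*r**5/5 - r**4/2 + 5*r**2/2 - 1/(2*r**2).
Then F(3) - F(1) = (-27869/90) - (3/10) = -13948/45.

-13948/45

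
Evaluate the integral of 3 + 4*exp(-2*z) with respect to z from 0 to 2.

An antiderivative is F(z) = 3*z - 2*exp(-2*z).
Then F(2) - F(0) = (6 - 2*exp(-4)) - (-2) = 8 - 2*exp(-4).

8 - 2*exp(-4)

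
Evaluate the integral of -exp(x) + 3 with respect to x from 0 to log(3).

An antiderivative is F(x) = 3*x - exp(x).
Then F(log(3)) - F(0) = (-3 + 3*log(3)) - (-1) = -2 + log(27).

-2 + log(27)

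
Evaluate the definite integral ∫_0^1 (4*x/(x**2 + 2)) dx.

log(9/4)

Let u = x**2 + 2, so du = 2*x dx. When x = 0, u = 2; when x = 1, u = 3.
The integral becomes 2·∫ 1/u du from 2 to 3, with antiderivative 2*log(u).
Back in x: F(x) = 2*log(x**2 + 2).
Then F(1) - F(0) = (log(9)) - (log(4)) = log(9/4).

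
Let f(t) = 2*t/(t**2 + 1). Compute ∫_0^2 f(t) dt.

Let u = t**2 + 1, so du = 2*t dt. When t = 0, u = 1; when t = 2, u = 5.
The integral becomes ∫ 1/u du from 1 to 5, with antiderivative log(u).
Back in t: F(t) = log(t**2 + 1).
Then F(2) - F(0) = (log(5)) - (0) = log(5).

log(5)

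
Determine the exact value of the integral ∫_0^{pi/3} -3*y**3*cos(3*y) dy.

Integrate by parts 3 times (u = y^3, dv = -3*cos(3*y) dy).
An antiderivative is F(y) = -y**3*sin(3*y) - y**2*cos(3*y) + 2*y*sin(3*y)/3 + 2*cos(3*y)/9.
Then F(pi/3) - F(0) = (-2/9 + pi**2/9) - (2/9) = -4/9 + pi**2/9.

-4/9 + pi**2/9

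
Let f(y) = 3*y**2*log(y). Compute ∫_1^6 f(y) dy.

-215/3 + 216*log(2) + 216*log(3)

Integrate by parts once (u = ln y, dv = 3*y**2 dy).
An antiderivative is F(y) = y**3*(3*log(y) - 1)/3.
Then F(6) - F(1) = (-72 + 216*log(2) + 216*log(3)) - (-1/3) = -215/3 + 216*log(2) + 216*log(3).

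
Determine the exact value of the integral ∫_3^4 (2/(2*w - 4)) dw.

log(2)

An antiderivative is F(w) = log(2*w - 4).
Then F(4) - F(3) = (log(4)) - (log(2)) = log(2).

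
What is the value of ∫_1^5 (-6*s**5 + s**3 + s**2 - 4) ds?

-46328/3

By the power rule, an antiderivative is F(s) = -s**6 + s**4/4 + s**3/3 - 4*s.
Then F(5) - F(1) = (-185365/12) - (-53/12) = -46328/3.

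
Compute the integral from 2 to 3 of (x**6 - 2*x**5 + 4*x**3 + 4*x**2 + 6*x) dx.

3734/21

By the power rule, an antiderivative is F(x) = x**7/7 - x**6/3 + x**4 + 4*x**3/3 + 3*x**2.
Then F(3) - F(2) = (1494/7) - (748/21) = 3734/21.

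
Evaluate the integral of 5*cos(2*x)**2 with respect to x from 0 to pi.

5*pi/2

Use the identity cos^2(2*x) = (1 + cos(4*x))/2.
An antiderivative is F(x) = 5*x/2 + 5*sin(4*x)/8.
Then F(pi) - F(0) = (5*pi/2) - (0) = 5*pi/2.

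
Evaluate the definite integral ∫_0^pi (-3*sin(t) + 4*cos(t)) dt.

-6

An antiderivative is F(t) = 4*sin(t) + 3*cos(t).
Then F(pi) - F(0) = (-3) - (3) = -6.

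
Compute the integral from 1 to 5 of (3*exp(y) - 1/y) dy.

-3*exp(1) - log(5) + 3*exp(5)

An antiderivative is F(y) = 3*exp(y) - log(y).
Then F(5) - F(1) = (-log(5) + 3*exp(5)) - (3*exp(1)) = -3*exp(1) - log(5) + 3*exp(5).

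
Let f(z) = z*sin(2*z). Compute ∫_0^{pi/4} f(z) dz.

Integrate by parts once (u = z, dv = sin(2*z) dz).
An antiderivative is F(z) = -z*cos(2*z)/2 + sin(2*z)/4.
Then F(pi/4) - F(0) = (1/4) - (0) = 1/4.

1/4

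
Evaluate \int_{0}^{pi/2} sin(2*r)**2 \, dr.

Use the identity sin^2(2*r) = (1 - cos(4*r))/2.
An antiderivative is F(r) = r/2 - sin(4*r)/8.
Then F(pi/2) - F(0) = (pi/4) - (0) = pi/4.

pi/4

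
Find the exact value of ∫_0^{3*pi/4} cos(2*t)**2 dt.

Use the identity cos^2(2*t) = (1 + cos(4*t))/2.
An antiderivative is F(t) = t/2 + sin(4*t)/8.
Then F(3*pi/4) - F(0) = (3*pi/8) - (0) = 3*pi/8.

3*pi/8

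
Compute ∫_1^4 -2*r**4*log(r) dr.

Integrate by parts once (u = ln r, dv = -2*r**4 dr).
An antiderivative is F(r) = -2*r**5*(5*log(r) - 1)/25.
Then F(4) - F(1) = (2048/25 - 4096*log(2)/5) - (2/25) = 2046/25 - 4096*log(2)/5.

2046/25 - 4096*log(2)/5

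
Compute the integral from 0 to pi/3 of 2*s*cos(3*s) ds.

Integrate by parts once (u = s, dv = 2*cos(3*s) ds).
An antiderivative is F(s) = 2*s*sin(3*s)/3 + 2*cos(3*s)/9.
Then F(pi/3) - F(0) = (-2/9) - (2/9) = -4/9.

-4/9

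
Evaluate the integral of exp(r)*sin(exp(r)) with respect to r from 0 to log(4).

cos(1) - cos(4)

Let u = exp(r), so du = exp(r) dr. When r = 0, u = 1; when r = log(4), u = 4.
The integral becomes ∫ sin(u) du from 1 to 4, with antiderivative -cos(u).
Back in r: F(r) = -cos(exp(r)).
Then F(log(4)) - F(0) = (-cos(4)) - (-cos(1)) = cos(1) - cos(4).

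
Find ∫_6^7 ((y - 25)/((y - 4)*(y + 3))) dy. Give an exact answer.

-11*log(3) + 7*log(2) + 4*log(5)

Factor the denominator: y**2 - y - 12 = (y + 3)(y - 4).
Partial fractions: (y - 25)/((y - 4)*(y + 3)) = 4/(y + 3) - 3/(y - 4).
An antiderivative is F(y) = -3*log(y - 4) + 4*log(y + 3).
Then F(7) - F(6) = (-3*log(3) + 4*log(2) + 4*log(5)) - (-3*log(2) + 8*log(3)) = -11*log(3) + 7*log(2) + 4*log(5).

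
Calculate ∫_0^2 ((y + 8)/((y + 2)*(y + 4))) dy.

Factor the denominator: y**2 + 6*y + 8 = (y + 4)(y + 2).
Partial fractions: (y + 8)/((y + 2)*(y + 4)) = -2/(y + 4) + 3/(y + 2).
An antiderivative is F(y) = 3*log(y + 2) - 2*log(y + 4).
Then F(2) - F(0) = (log(16/9)) - (-log(2)) = log(32/9).

log(32/9)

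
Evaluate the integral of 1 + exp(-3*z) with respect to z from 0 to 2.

7/3 - exp(-6)/3

An antiderivative is F(z) = z - exp(-3*z)/3.
Then F(2) - F(0) = (2 - exp(-6)/3) - (-1/3) = 7/3 - exp(-6)/3.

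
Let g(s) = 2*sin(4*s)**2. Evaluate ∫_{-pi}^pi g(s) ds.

2*pi

Use the identity sin^2(4*s) = (1 - cos(8*s))/2.
An antiderivative is F(s) = s - sin(8*s)/8.
Then F(pi) - F(-pi) = (pi) - (-pi) = 2*pi.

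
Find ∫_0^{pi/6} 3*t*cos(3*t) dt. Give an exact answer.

Integrate by parts once (u = t, dv = 3*cos(3*t) dt).
An antiderivative is F(t) = t*sin(3*t) + cos(3*t)/3.
Then F(pi/6) - F(0) = (pi/6) - (1/3) = -1/3 + pi/6.

-1/3 + pi/6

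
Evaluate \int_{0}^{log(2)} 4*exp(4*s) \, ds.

Let u = exp(s), so du = exp(s) ds. When s = 0, u = 1; when s = log(2), u = 2.
The integral becomes 4·∫ u**3 du from 1 to 2, with antiderivative u**4.
Back in s: F(s) = exp(4*s).
Then F(log(2)) - F(0) = (16) - (1) = 15.

15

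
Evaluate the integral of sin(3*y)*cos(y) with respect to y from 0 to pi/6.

5/16

Use the identity sin(3*y)cos(y) = [sin(4*y) + sin(2*y)]/2.
An antiderivative is F(y) = -cos(2*y)/4 - cos(4*y)/8.
Then F(pi/6) - F(0) = (-1/16) - (-3/8) = 5/16.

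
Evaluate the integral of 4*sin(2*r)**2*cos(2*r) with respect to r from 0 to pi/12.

Let u = sin(2*r), so du = 2*cos(2*r) dr. When r = 0, u = 0; when r = pi/12, u = 1/2.
The integral becomes 2·∫ u**2 du from 0 to 1/2, with antiderivative 2*u**3/3.
Back in r: F(r) = 2*sin(2*r)**3/3.
Then F(pi/12) - F(0) = (1/12) - (0) = 1/12.

1/12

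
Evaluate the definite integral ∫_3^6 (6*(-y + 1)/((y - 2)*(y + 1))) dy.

Factor the denominator: y**2 - y - 2 = (y + 1)(y - 2).
Partial fractions: 6*(-y + 1)/((y - 2)*(y + 1)) = -4/(y + 1) - 2/(y - 2).
An antiderivative is F(y) = -2*log(y - 2) - 4*log(y + 1).
Then F(6) - F(3) = (-4*log(7) - 4*log(2)) - (-8*log(2)) = -4*log(7) + 4*log(2).

-4*log(7) + 4*log(2)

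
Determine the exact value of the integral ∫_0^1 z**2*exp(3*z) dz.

-2/27 + 5*exp(3)/27

Integrate by parts twice (u = z^2, dv = exp(3*z) dz).
An antiderivative is F(z) = (9*z**2 - 6*z + 2)*exp(3*z)/27.
Then F(1) - F(0) = (5*exp(3)/27) - (2/27) = -2/27 + 5*exp(3)/27.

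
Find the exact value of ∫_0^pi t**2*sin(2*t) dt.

-pi**2/2

Integrate by parts twice (u = t^2, dv = sin(2*t) dt).
An antiderivative is F(t) = -t**2*cos(2*t)/2 + t*sin(2*t)/2 + cos(2*t)/4.
Then F(pi) - F(0) = (1/4 - pi**2/2) - (1/4) = -pi**2/2.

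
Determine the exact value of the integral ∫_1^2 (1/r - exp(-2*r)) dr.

-exp(-2)/2 + exp(-4)/2 + log(2)

An antiderivative is F(r) = log(r) + exp(-2*r)/2.
Then F(2) - F(1) = (exp(-4)/2 + log(2)) - (exp(-2)/2) = -exp(-2)/2 + exp(-4)/2 + log(2).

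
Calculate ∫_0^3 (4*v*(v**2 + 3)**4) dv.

497178/5

Let u = v**2 + 3, so du = 2*v dv. When v = 0, u = 3; when v = 3, u = 12.
The integral becomes 2·∫ u**4 du from 3 to 12, with antiderivative 2*u**5/5.
Back in v: F(v) = 2*(v**2 + 3)**5/5.
Then F(3) - F(0) = (497664/5) - (486/5) = 497178/5.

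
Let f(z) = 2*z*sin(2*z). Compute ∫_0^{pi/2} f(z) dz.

pi/2

Integrate by parts once (u = z, dv = 2*sin(2*z) dz).
An antiderivative is F(z) = -z*cos(2*z) + sin(2*z)/2.
Then F(pi/2) - F(0) = (pi/2) - (0) = pi/2.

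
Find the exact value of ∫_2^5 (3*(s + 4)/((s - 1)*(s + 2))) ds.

-2*log(7) + 14*log(2)

Factor the denominator: s**2 + s - 2 = (s + 2)(s - 1).
Partial fractions: 3*(s + 4)/((s - 1)*(s + 2)) = -2/(s + 2) + 5/(s - 1).
An antiderivative is F(s) = 5*log(s - 1) - 2*log(s + 2).
Then F(5) - F(2) = (-2*log(7) + 10*log(2)) - (-log(16)) = -2*log(7) + 14*log(2).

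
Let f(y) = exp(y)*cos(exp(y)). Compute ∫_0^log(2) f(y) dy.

Let u = exp(y), so du = exp(y) dy. When y = 0, u = 1; when y = log(2), u = 2.
The integral becomes ∫ cos(u) du from 1 to 2, with antiderivative sin(u).
Back in y: F(y) = sin(exp(y)).
Then F(log(2)) - F(0) = (sin(2)) - (sin(1)) = -sin(1) + sin(2).

-sin(1) + sin(2)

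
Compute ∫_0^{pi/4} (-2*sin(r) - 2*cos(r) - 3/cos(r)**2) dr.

-5

An antiderivative is F(r) = -2*sin(r) + 2*cos(r) - 3*tan(r).
Then F(pi/4) - F(0) = (-3) - (2) = -5.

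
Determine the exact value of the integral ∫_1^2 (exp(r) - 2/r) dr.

An antiderivative is F(r) = exp(r) - 2*log(r).
Then F(2) - F(1) = (-log(4) + exp(2)) - (exp(1)) = -exp(1) - log(4) + exp(2).

-exp(1) - log(4) + exp(2)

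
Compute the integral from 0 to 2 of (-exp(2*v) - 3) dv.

-exp(4)/2 - 11/2

An antiderivative is F(v) = -exp(2*v)/2 - 3*v.
Then F(2) - F(0) = (-exp(4)/2 - 6) - (-1/2) = -exp(4)/2 - 11/2.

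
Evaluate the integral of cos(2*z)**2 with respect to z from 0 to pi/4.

Use the identity cos^2(2*z) = (1 + cos(4*z))/2.
An antiderivative is F(z) = z/2 + sin(4*z)/8.
Then F(pi/4) - F(0) = (pi/8) - (0) = pi/8.

pi/8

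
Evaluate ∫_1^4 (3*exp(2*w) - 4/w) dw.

An antiderivative is F(w) = 3*exp(2*w)/2 - 4*log(w).
Then F(4) - F(1) = (-8*log(2) + 3*exp(8)/2) - (3*exp(2)/2) = -3*exp(2)/2 - 8*log(2) + 3*exp(8)/2.

-3*exp(2)/2 - 8*log(2) + 3*exp(8)/2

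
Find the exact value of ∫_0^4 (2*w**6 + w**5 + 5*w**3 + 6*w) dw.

By the power rule, an antiderivative is F(w) = 2*w**7/7 + w**6/6 + 5*w**4/4 + 3*w**2.
Then F(4) - F(0) = (120368/21) - (0) = 120368/21.

120368/21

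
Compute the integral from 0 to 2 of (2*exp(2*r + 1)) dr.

Let u = 2*r + 1, so du = 2 dr. When r = 0, u = 1; when r = 2, u = 5.
The integral becomes ∫ exp(u) du from 1 to 5, with antiderivative exp(u).
Back in r: F(r) = exp(2*r + 1).
Then F(2) - F(0) = (exp(5)) - (exp(1)) = -exp(1) + exp(5).

-exp(1) + exp(5)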